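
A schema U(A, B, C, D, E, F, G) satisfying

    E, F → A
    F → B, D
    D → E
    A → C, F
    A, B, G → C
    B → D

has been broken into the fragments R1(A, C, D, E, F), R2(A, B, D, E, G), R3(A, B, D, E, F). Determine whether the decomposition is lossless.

Chase test. Columns are A, B, C, D, E, F, G; row i has aⱼ where attribute j ∈ Ri, else bᵢⱼ.
Initial tableau (one row per fragment):
  row 1: a1 b12 a3 a4 a5 a6 b17
  row 2: a1 a2 b23 a4 a5 b26 a7
  row 3: a1 a2 b33 a4 a5 a6 b37
Rows 1 and 3 agree on F; apply F→B, D and equate their B, D entries.
Rows 1 and 2 agree on A; apply A→C, F and equate their C, F entries.
Rows 1 and 3 agree on A; apply A→C, F and equate their C, F entries.
Row 2 is now all distinguished symbols — the join is lossless.

Yes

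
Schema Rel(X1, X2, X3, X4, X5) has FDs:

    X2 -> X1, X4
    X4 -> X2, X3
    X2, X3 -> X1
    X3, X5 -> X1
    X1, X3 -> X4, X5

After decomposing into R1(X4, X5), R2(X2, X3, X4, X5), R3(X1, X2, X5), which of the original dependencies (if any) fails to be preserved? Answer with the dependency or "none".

X1, X3 -> X4, X5

Check X1, X3 → X4, X5: no single fragment contains all of {X1, X3, X4, X5}, and the restricted closure of {X1, X3} across the fragments never reaches {X4, X5}.
X2 → X1, X4 is preserved.
X4 → X2, X3 is preserved.
X2, X3 → X1 is preserved.
X3, X5 → X1 is preserved.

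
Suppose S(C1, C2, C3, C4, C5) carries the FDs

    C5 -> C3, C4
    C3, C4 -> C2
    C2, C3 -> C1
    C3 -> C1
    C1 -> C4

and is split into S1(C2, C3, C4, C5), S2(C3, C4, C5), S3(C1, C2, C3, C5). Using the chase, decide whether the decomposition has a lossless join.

Yes

Chase test. Columns are C1, C2, C3, C4, C5; row i has aⱼ where attribute j ∈ Si, else bᵢⱼ.
Initial tableau (one row per fragment):
  row 1: b11 a2 a3 a4 a5
  row 2: b21 b22 a3 a4 a5
  row 3: a1 a2 a3 b34 a5
Rows 1 and 3 agree on C5; apply C5→C3, C4 and equate their C3, C4 entries.
Rows 1 and 2 agree on C3, C4; apply C3, C4→C2 and equate their C2 entries.
Rows 1 and 2 agree on C2, C3; apply C2, C3→C1 and equate their C1 entries.
Rows 1 and 3 agree on C2, C3; apply C2, C3→C1 and equate their C1 entries.
Row 1 is now all distinguished symbols — the join is lossless.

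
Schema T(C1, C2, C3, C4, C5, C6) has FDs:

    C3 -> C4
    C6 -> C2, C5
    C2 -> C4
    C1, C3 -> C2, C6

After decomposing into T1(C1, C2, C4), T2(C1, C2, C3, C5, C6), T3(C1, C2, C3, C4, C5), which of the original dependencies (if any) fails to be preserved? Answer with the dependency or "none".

C3 → C4 lies within T3.
C6 → C2, C5 lies within T2.
C2 → C4 lies within T1.
C1, C3 → C2, C6 lies within T2.
Every dependency is enforceable on the fragments, so the decomposition is dependency-preserving.

none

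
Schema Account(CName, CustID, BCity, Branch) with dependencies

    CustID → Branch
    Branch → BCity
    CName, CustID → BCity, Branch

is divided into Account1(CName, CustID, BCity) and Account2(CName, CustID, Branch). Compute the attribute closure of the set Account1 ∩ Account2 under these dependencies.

Account1 ∩ Account2 = {CName, CustID}.
CustID → Branch applies, adding Branch
Branch → BCity applies, adding BCity
Closure: {CName, CustID, BCity, Branch}.

CName, CustID, BCity, Branch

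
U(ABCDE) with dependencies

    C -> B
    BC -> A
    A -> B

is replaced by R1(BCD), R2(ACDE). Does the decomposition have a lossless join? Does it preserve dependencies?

lossless but not dependency-preserving

Lossless test: (CD)⁺ = {ABCD}, which contains all of one fragment — lossless.
Dependency preservation: the restricted closure of {A} across the fragments never reaches {B}, so A → B cannot be enforced without a join — not preserved.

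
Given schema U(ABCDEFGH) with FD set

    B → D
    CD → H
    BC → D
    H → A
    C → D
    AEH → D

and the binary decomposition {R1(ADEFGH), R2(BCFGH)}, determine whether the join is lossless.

Common attributes: R1 ∩ R2 = {FGH}.
Closure of {FGH}: H → A applies, adding A. So (FGH)⁺ = {AFGH}.
The closure contains neither all of R1 = {ADEFGH} nor all of R2 = {BCFGH}, so the common attributes are not a superkey of either fragment. The join is lossy.

No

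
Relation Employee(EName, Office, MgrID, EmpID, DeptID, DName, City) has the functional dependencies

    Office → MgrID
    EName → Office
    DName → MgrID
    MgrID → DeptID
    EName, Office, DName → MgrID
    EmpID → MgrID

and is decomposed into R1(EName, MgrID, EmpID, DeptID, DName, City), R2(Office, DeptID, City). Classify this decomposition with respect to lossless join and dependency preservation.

lossy and not dependency-preserving

Lossless test: (DeptID, City)⁺ = {DeptID, City}, which is a superkey of neither fragment — lossy.
Dependency preservation: the restricted closure of {Office} across the fragments never reaches {MgrID}, so Office → MgrID cannot be enforced without a join — not preserved.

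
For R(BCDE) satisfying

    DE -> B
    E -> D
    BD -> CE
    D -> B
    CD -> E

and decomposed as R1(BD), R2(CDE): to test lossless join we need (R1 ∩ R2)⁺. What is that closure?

R1 ∩ R2 = {D}.
D → B applies, adding B
BD → CE applies, adding CE
Closure: {BCDE}.

BCDE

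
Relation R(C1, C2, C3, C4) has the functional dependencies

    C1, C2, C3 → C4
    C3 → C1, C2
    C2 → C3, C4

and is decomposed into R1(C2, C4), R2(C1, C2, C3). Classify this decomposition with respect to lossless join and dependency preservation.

lossless and dependency-preserving

Lossless test: (C2)⁺ = {C1, C2, C3, C4}, which contains all of one fragment — lossless.
Dependency preservation: C1, C2, C3 → C4; C2 → C3, C4 are not contained in any single fragment, but the restricted closure of each left-hand side across the fragments still reaches the right-hand side; the remaining FDs each lie inside some fragment. All dependencies are preserved.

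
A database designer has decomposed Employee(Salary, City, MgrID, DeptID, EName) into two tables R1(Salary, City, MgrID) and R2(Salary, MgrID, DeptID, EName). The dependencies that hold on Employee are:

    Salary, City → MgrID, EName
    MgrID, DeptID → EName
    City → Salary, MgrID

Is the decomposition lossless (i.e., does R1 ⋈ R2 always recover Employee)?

No

Common attributes: R1 ∩ R2 = {Salary, MgrID}.
No dependency enlarges {Salary, MgrID}, so (Salary, MgrID)⁺ = {Salary, MgrID}.
The closure contains neither all of R1 = {Salary, City, MgrID} nor all of R2 = {Salary, MgrID, DeptID, EName}, so the common attributes are not a superkey of either fragment. The join is lossy.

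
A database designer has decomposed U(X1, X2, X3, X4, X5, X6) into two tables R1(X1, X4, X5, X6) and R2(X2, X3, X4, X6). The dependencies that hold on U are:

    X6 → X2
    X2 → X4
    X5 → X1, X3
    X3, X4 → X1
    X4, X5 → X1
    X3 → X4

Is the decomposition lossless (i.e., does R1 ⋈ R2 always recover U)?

Common attributes: R1 ∩ R2 = {X4, X6}.
Closure of {X4, X6}: X6 → X2 applies, adding X2. So (X4, X6)⁺ = {X2, X4, X6}.
The closure contains neither all of R1 = {X1, X4, X5, X6} nor all of R2 = {X2, X3, X4, X6}, so the common attributes are not a superkey of either fragment. The join is lossy.

No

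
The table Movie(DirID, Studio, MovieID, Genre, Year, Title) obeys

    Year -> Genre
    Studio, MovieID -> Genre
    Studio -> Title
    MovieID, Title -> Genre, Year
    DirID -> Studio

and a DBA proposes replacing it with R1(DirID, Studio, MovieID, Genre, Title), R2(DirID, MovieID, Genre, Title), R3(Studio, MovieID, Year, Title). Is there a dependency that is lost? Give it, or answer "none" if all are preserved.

Year -> Genre

Check Year → Genre: no single fragment contains all of {Genre, Year}, and the restricted closure of {Year} across the fragments never reaches {Genre}.
Studio, MovieID → Genre is preserved.
Studio → Title is preserved.
MovieID, Title → Genre, Year is preserved.
DirID → Studio is preserved.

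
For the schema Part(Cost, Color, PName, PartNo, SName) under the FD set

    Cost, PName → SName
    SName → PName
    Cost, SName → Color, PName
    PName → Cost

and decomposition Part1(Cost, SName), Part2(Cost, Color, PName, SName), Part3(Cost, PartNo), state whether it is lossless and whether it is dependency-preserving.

lossy but dependency-preserving

Lossless test (chase): Rows 1 and 2 agree on SName; apply SName→PName and equate their PName entries. Rows 1 and 2 agree on Cost, SName; apply Cost, SName→Color, PName and equate their Color, PName entries. No row becomes fully distinguished — the join is lossy.
Dependency preservation: every FD's attributes lie within a single fragment, so each can be enforced locally — preserved.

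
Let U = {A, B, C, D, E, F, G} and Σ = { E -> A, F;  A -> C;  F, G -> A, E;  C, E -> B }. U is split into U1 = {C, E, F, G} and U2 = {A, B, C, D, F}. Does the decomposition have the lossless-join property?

Common attributes: U1 ∩ U2 = {C, F}.
No dependency enlarges {C, F}, so (C, F)⁺ = {C, F}.
The closure contains neither all of U1 = {C, E, F, G} nor all of U2 = {A, B, C, D, F}, so the common attributes are not a superkey of either fragment. The join is lossy.

No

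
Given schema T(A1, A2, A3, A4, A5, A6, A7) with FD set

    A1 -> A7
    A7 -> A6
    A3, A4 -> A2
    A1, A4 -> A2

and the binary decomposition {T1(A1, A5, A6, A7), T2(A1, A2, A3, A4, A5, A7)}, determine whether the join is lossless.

Yes

Common attributes: T1 ∩ T2 = {A1, A5, A7}.
Closure of {A1, A5, A7}: A7 → A6 applies, adding A6. So (A1, A5, A7)⁺ = {A1, A5, A6, A7}.
This closure contains every attribute of T1, so T1 ∩ T2 → T1. The join is lossless.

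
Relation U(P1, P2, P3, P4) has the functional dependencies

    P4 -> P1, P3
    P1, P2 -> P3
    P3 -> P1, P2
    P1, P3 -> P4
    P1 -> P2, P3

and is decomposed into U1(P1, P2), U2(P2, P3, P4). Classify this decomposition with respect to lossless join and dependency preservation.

lossy and not dependency-preserving

Lossless test: (P2)⁺ = {P2}, which is a superkey of neither fragment — lossy.
Dependency preservation: the restricted closure of {P4} across the fragments never reaches {P1, P3}, so P4 → P1, P3 cannot be enforced without a join — not preserved.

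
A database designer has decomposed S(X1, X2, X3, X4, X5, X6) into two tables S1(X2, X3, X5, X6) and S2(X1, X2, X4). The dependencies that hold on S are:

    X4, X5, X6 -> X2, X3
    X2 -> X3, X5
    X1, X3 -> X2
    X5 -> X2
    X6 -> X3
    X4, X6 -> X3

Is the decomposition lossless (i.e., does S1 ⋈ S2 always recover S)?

No

Common attributes: S1 ∩ S2 = {X2}.
Closure of {X2}: X2 → X3, X5 applies, adding X3, X5. So (X2)⁺ = {X2, X3, X5}.
The closure contains neither all of S1 = {X2, X3, X5, X6} nor all of S2 = {X1, X2, X4}, so the common attributes are not a superkey of either fragment. The join is lossy.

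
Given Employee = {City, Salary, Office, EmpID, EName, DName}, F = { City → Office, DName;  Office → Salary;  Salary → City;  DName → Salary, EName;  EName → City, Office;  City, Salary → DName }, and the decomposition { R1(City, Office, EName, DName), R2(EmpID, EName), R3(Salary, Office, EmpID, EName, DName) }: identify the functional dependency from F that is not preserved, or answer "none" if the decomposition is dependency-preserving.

none

City → Office, DName lies within R1.
Office → Salary lies within R3.
Salary → City: restricted closure across fragments reaches City.
DName → Salary, EName lies within R3.
EName → City, Office lies within R1.
City, Salary → DName: restricted closure across fragments reaches DName.
Every dependency is enforceable on the fragments, so the decomposition is dependency-preserving.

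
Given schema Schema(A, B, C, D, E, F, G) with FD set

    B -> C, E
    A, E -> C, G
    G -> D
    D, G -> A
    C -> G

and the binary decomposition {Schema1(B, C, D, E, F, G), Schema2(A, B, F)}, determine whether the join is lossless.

Common attributes: Schema1 ∩ Schema2 = {B, F}.
Closure of {B, F}: B → C, E applies, adding C, E; C → G applies, adding G; G → D applies, adding D; D, G → A applies, adding A. So (B, F)⁺ = {A, B, C, D, E, F, G}.
This closure contains every attribute of Schema1, so Schema1 ∩ Schema2 → Schema1. The join is lossless.

Yes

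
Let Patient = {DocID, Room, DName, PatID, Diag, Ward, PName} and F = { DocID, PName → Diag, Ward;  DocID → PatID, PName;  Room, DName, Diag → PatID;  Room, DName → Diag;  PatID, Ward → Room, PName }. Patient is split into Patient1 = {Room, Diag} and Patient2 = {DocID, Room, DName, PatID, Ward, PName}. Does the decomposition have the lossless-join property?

Common attributes: Patient1 ∩ Patient2 = {Room}.
No dependency enlarges {Room}, so (Room)⁺ = {Room}.
The closure contains neither all of Patient1 = {Room, Diag} nor all of Patient2 = {DocID, Room, DName, PatID, Ward, PName}, so the common attributes are not a superkey of either fragment. The join is lossy.

No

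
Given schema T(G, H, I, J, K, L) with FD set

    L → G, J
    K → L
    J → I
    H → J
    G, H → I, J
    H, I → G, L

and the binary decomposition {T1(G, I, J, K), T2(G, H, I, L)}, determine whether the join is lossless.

Common attributes: T1 ∩ T2 = {G, I}.
No dependency enlarges {G, I}, so (G, I)⁺ = {G, I}.
The closure contains neither all of T1 = {G, I, J, K} nor all of T2 = {G, H, I, L}, so the common attributes are not a superkey of either fragment. The join is lossy.

No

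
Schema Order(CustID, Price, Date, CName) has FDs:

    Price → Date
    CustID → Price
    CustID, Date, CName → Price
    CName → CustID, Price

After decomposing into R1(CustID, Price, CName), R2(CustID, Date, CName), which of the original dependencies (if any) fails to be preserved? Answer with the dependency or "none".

Check Price → Date: no single fragment contains all of {Price, Date}, and the restricted closure of {Price} across the fragments never reaches {Date}.
CustID → Price is preserved.
CustID, Date, CName → Price is preserved.
CName → CustID, Price is preserved.

Price → Date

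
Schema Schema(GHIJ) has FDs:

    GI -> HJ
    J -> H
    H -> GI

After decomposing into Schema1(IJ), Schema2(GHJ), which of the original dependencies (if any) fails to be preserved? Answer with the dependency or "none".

GI -> HJ

Check GI → HJ: no single fragment contains all of {GHIJ}, and the restricted closure of {GI} across the fragments never reaches {HJ}.
J → H is preserved.
H → GI is preserved.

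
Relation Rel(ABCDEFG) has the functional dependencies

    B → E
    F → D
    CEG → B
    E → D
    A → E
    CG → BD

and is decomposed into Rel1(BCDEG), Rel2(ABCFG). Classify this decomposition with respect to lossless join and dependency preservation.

lossless but not dependency-preserving

Lossless test: (BCG)⁺ = {BCDEG}, which contains all of one fragment — lossless.
Dependency preservation: the restricted closure of {F} across the fragments never reaches {D}, so F → D cannot be enforced without a join — not preserved.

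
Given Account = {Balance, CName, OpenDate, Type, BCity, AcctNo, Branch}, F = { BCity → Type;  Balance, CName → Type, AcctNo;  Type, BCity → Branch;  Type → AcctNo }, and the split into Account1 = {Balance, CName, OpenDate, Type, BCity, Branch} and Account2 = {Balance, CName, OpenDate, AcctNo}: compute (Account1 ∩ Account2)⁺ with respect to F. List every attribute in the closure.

Account1 ∩ Account2 = {Balance, CName, OpenDate}.
Balance, CName → Type, AcctNo applies, adding Type, AcctNo
Closure: {Balance, CName, OpenDate, Type, AcctNo}.

Balance, CName, OpenDate, Type, AcctNo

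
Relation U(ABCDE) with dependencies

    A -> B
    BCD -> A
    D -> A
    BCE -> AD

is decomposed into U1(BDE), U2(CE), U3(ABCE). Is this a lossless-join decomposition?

No

Chase test. Columns are ABCDE; row i has aⱼ where attribute j ∈ Ui, else bᵢⱼ.
Initial tableau (one row per fragment):
  row 1: b11 a2 b13 a4 a5
  row 2: b21 b22 a3 b24 a5
  row 3: a1 a2 a3 b34 a5
No row becomes fully distinguished — the join is lossy.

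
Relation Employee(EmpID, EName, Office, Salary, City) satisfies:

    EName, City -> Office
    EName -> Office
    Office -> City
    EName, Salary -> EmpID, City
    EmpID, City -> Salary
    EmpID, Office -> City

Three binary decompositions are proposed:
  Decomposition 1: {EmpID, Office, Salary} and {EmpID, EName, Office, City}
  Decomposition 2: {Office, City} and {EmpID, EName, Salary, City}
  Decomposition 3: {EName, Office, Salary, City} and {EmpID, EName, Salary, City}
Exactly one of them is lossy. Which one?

Decomposition 2

Decomposition 1: common = {EmpID, Office}, closure = {EmpID, Office, Salary, City} → lossless.
Decomposition 2: common = {City}, closure = {City} → lossy.
Decomposition 3: common = {EName, Salary, City}, closure = {EmpID, EName, Office, Salary, City} → lossless.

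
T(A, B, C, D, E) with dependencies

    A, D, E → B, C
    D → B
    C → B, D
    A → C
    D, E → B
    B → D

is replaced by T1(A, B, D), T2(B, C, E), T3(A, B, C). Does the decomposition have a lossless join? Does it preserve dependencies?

Lossless test (chase): Rows 2 and 3 agree on C; apply C→B, D and equate their B, D entries. Rows 1 and 3 agree on A; apply A→C and equate their C entries. Rows 1 and 2 agree on B; apply B→D and equate their D entries. No row becomes fully distinguished — the join is lossy.
Dependency preservation: A, D, E → B, C; C → B, D; D, E → B are not contained in any single fragment, but the restricted closure of each left-hand side across the fragments still reaches the right-hand side; the remaining FDs each lie inside some fragment. All dependencies are preserved.

lossy but dependency-preserving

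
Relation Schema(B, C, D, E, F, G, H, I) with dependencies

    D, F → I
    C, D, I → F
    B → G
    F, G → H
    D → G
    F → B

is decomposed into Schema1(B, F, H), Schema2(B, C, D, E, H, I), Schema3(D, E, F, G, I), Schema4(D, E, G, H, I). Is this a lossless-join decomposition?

Chase test. Columns are B, C, D, E, F, G, H, I; row i has aⱼ where attribute j ∈ Schemai, else bᵢⱼ.
Initial tableau (one row per fragment):
  row 1: a1 b12 b13 b14 a5 b16 a7 b18
  row 2: a1 a2 a3 a4 b25 b26 a7 a8
  row 3: b31 b32 a3 a4 a5 a6 b37 a8
  row 4: b41 b42 a3 a4 b45 a6 a7 a8
Rows 1 and 2 agree on B; apply B→G and equate their G entries.
Rows 2 and 3 agree on D; apply D→G and equate their G entries.
Rows 1 and 3 agree on F; apply F→B and equate their B entries.
Rows 1 and 3 agree on F, G; apply F, G→H and equate their H entries.
No row becomes fully distinguished — the join is lossy.

No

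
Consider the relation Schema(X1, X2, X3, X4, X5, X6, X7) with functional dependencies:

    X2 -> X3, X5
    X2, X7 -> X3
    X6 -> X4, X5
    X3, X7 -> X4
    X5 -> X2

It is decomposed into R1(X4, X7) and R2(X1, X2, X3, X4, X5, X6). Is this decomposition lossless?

Common attributes: R1 ∩ R2 = {X4}.
No dependency enlarges {X4}, so (X4)⁺ = {X4}.
The closure contains neither all of R1 = {X4, X7} nor all of R2 = {X1, X2, X3, X4, X5, X6}, so the common attributes are not a superkey of either fragment. The join is lossy.

No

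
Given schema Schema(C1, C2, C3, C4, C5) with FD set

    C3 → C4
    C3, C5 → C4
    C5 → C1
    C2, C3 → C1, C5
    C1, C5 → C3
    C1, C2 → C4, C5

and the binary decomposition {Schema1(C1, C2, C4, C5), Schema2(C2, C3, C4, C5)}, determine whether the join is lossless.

Yes

Common attributes: Schema1 ∩ Schema2 = {C2, C4, C5}.
Closure of {C2, C4, C5}: C5 → C1 applies, adding C1; C1, C5 → C3 applies, adding C3. So (C2, C4, C5)⁺ = {C1, C2, C3, C4, C5}.
This closure contains every attribute of Schema1, so Schema1 ∩ Schema2 → Schema1. The join is lossless.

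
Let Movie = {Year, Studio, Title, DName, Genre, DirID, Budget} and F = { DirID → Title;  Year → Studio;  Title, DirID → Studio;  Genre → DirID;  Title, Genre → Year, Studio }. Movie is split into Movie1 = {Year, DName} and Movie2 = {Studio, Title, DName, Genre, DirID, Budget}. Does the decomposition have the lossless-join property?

Common attributes: Movie1 ∩ Movie2 = {DName}.
No dependency enlarges {DName}, so (DName)⁺ = {DName}.
The closure contains neither all of Movie1 = {Year, DName} nor all of Movie2 = {Studio, Title, DName, Genre, DirID, Budget}, so the common attributes are not a superkey of either fragment. The join is lossy.

No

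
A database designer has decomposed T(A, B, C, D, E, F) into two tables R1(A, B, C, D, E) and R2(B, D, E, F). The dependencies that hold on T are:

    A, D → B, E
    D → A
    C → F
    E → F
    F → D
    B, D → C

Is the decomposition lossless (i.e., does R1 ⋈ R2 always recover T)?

Yes

Common attributes: R1 ∩ R2 = {B, D, E}.
Closure of {B, D, E}: D → A applies, adding A; E → F applies, adding F; B, D → C applies, adding C. So (B, D, E)⁺ = {A, B, C, D, E, F}.
This closure contains every attribute of R1, so R1 ∩ R2 → R1. The join is lossless.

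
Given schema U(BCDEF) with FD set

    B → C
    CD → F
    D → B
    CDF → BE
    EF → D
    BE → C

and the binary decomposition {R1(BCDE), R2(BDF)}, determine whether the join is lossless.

Yes

Common attributes: R1 ∩ R2 = {BD}.
Closure of {BD}: B → C applies, adding C; CD → F applies, adding F; CDF → BE applies, adding E. So (BD)⁺ = {BCDEF}.
This closure contains every attribute of R1, so R1 ∩ R2 → R1. The join is lossless.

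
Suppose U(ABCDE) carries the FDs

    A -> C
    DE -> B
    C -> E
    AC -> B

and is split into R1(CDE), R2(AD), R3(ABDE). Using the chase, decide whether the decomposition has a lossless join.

Chase test. Columns are ABCDE; row i has aⱼ where attribute j ∈ Ri, else bᵢⱼ.
Initial tableau (one row per fragment):
  row 1: b11 b12 a3 a4 a5
  row 2: a1 b22 b23 a4 b25
  row 3: a1 a2 b33 a4 a5
Rows 2 and 3 agree on A; apply A→C and equate their C entries.
Rows 1 and 3 agree on DE; apply DE→B and equate their B entries.
Rows 2 and 3 agree on C; apply C→E and equate their E entries.
Rows 2 and 3 agree on AC; apply AC→B and equate their B entries.
No row becomes fully distinguished — the join is lossy.

No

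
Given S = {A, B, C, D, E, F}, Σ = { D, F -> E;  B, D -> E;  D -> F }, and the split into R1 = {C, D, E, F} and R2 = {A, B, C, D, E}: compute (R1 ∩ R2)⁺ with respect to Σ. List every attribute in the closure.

C, D, E, F

R1 ∩ R2 = {C, D, E}.
D → F applies, adding F
Closure: {C, D, E, F}.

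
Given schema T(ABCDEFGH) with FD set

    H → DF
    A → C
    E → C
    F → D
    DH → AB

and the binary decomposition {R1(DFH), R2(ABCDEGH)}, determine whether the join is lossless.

Yes

Common attributes: R1 ∩ R2 = {DH}.
Closure of {DH}: H → DF applies, adding F; DH → AB applies, adding AB; A → C applies, adding C. So (DH)⁺ = {ABCDFH}.
This closure contains every attribute of R1, so R1 ∩ R2 → R1. The join is lossless.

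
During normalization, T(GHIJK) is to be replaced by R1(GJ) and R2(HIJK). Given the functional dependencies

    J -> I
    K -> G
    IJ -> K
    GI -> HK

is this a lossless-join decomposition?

Common attributes: R1 ∩ R2 = {J}.
Closure of {J}: J → I applies, adding I; IJ → K applies, adding K; K → G applies, adding G; GI → HK applies, adding H. So (J)⁺ = {GHIJK}.
This closure contains every attribute of R1, so R1 ∩ R2 → R1. The join is lossless.

Yes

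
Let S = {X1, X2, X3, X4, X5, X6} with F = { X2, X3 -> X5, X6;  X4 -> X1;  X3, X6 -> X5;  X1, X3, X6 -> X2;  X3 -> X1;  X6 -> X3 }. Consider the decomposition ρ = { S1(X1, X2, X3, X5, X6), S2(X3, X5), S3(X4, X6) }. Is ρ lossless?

Chase test. Columns are X1, X2, X3, X4, X5, X6; row i has aⱼ where attribute j ∈ Si, else bᵢⱼ.
Initial tableau (one row per fragment):
  row 1: a1 a2 a3 b14 a5 a6
  row 2: b21 b22 a3 b24 a5 b26
  row 3: b31 b32 b33 a4 b35 a6
Rows 1 and 2 agree on X3; apply X3→X1 and equate their X1 entries.
Rows 1 and 3 agree on X6; apply X6→X3 and equate their X3 entries.
Rows 1 and 3 agree on X3, X6; apply X3, X6→X5 and equate their X5 entries.
Rows 1 and 3 agree on X3; apply X3→X1 and equate their X1 entries.
Rows 1 and 3 agree on X1, X3, X6; apply X1, X3, X6→X2 and equate their X2 entries.
Row 3 is now all distinguished symbols — the join is lossless.

Yes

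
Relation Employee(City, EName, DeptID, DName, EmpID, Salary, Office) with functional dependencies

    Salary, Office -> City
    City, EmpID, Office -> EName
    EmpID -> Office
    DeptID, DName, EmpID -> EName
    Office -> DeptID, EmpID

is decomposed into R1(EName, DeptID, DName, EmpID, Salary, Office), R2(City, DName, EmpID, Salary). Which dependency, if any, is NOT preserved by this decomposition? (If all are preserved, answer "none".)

City, EmpID, Office -> EName

Check City, EmpID, Office → EName: no single fragment contains all of {City, EName, EmpID, Office}, and the restricted closure of {City, EmpID, Office} across the fragments never reaches {EName}.
Salary, Office → City is preserved.
EmpID → Office is preserved.
DeptID, DName, EmpID → EName is preserved.
Office → DeptID, EmpID is preserved.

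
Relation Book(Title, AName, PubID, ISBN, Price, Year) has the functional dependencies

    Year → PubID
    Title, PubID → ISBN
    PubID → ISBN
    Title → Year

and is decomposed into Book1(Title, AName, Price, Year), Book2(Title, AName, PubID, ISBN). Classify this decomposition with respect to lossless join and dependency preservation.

Lossless test: (Title, AName)⁺ = {Title, AName, PubID, ISBN, Year}, which contains all of one fragment — lossless.
Dependency preservation: the restricted closure of {Year} across the fragments never reaches {PubID}, so Year → PubID cannot be enforced without a join — not preserved.

lossless but not dependency-preserving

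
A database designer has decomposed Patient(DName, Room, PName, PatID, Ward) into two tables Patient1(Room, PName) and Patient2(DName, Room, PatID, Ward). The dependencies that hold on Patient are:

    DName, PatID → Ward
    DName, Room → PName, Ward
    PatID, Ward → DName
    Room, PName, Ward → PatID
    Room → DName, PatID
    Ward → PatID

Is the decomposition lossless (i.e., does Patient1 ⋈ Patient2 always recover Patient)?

Common attributes: Patient1 ∩ Patient2 = {Room}.
Closure of {Room}: Room → DName, PatID applies, adding DName, PatID; DName, PatID → Ward applies, adding Ward; DName, Room → PName, Ward applies, adding PName. So (Room)⁺ = {DName, Room, PName, PatID, Ward}.
This closure contains every attribute of Patient1, so Patient1 ∩ Patient2 → Patient1. The join is lossless.

Yes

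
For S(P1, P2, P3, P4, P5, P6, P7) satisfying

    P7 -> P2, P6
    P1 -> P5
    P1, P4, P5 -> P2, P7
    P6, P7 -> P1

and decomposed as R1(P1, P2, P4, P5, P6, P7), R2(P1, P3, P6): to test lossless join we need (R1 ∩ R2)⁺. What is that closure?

R1 ∩ R2 = {P1, P6}.
P1 → P5 applies, adding P5
Closure: {P1, P5, P6}.

P1, P5, P6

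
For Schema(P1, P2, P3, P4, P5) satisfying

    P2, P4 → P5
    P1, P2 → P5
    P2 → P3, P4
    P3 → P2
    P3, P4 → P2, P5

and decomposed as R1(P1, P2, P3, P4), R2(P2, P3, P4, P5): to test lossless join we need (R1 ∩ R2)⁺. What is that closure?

R1 ∩ R2 = {P2, P3, P4}.
P2, P4 → P5 applies, adding P5
Closure: {P2, P3, P4, P5}.

P2, P3, P4, P5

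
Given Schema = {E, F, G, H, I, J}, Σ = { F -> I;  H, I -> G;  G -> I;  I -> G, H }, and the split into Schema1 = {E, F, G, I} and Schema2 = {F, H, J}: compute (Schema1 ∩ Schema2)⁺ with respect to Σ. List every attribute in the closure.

F, G, H, I

Schema1 ∩ Schema2 = {F}.
F → I applies, adding I
I → G, H applies, adding G, H
Closure: {F, G, H, I}.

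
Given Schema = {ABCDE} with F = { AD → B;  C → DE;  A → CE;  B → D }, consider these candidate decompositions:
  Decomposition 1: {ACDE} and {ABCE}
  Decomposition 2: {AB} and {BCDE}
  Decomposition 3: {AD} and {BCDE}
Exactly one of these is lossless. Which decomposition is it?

Decomposition 1

Decomposition 1: common = {ACE}, closure = {ABCDE} → lossless.
Decomposition 2: common = {B}, closure = {BD} → lossy.
Decomposition 3: common = {D}, closure = {D} → lossy.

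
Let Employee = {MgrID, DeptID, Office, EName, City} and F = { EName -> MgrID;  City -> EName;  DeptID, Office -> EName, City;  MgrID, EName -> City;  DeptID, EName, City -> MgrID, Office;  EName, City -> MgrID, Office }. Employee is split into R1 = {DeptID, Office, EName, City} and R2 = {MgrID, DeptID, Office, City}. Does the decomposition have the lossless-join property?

Yes

Common attributes: R1 ∩ R2 = {DeptID, Office, City}.
Closure of {DeptID, Office, City}: City → EName applies, adding EName; DeptID, EName, City → MgrID, Office applies, adding MgrID. So (DeptID, Office, City)⁺ = {MgrID, DeptID, Office, EName, City}.
This closure contains every attribute of R1, so R1 ∩ R2 → R1. The join is lossless.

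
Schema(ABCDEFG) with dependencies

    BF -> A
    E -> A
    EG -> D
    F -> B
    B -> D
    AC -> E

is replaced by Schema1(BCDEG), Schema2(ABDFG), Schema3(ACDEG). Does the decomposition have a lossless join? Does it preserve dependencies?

Lossless test (chase): Rows 1 and 3 agree on E; apply E→A and equate their A entries. No row becomes fully distinguished — the join is lossy.
Dependency preservation: every FD's attributes lie within a single fragment, so each can be enforced locally — preserved.

lossy but dependency-preserving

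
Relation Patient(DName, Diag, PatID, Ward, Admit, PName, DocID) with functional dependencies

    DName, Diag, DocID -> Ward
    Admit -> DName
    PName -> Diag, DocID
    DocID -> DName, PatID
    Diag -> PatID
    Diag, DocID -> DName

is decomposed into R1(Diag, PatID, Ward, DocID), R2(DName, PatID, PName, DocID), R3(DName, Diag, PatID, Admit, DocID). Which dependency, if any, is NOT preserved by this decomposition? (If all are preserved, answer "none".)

Check PName → Diag, DocID: no single fragment contains all of {Diag, PName, DocID}, and the restricted closure of {PName} across the fragments never reaches {Diag, DocID}.
DName, Diag, DocID → Ward is preserved.
Admit → DName is preserved.
DocID → DName, PatID is preserved.
Diag → PatID is preserved.
Diag, DocID → DName is preserved.

PName -> Diag, DocID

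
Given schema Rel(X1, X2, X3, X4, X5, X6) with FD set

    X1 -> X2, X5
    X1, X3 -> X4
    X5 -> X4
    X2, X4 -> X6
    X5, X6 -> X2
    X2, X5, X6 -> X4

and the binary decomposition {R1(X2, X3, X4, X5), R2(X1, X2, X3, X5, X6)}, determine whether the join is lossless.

Common attributes: R1 ∩ R2 = {X2, X3, X5}.
Closure of {X2, X3, X5}: X5 → X4 applies, adding X4; X2, X4 → X6 applies, adding X6. So (X2, X3, X5)⁺ = {X2, X3, X4, X5, X6}.
This closure contains every attribute of R1, so R1 ∩ R2 → R1. The join is lossless.

Yes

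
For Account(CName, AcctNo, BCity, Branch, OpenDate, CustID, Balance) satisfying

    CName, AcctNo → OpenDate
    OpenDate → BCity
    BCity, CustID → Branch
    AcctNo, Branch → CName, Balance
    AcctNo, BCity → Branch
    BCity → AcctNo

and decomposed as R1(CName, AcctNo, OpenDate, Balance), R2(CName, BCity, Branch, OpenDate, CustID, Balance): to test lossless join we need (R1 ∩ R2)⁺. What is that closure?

CName, AcctNo, BCity, Branch, OpenDate, Balance

R1 ∩ R2 = {CName, OpenDate, Balance}.
OpenDate → BCity applies, adding BCity
BCity → AcctNo applies, adding AcctNo
AcctNo, BCity → Branch applies, adding Branch
Closure: {CName, AcctNo, BCity, Branch, OpenDate, Balance}.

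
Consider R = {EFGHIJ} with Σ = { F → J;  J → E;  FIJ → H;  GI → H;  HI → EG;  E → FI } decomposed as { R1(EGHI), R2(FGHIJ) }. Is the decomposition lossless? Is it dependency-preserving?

Lossless test: (GHI)⁺ = {EFGHIJ}, which contains all of one fragment — lossless.
Dependency preservation: J → E; E → FI are not contained in any single fragment, but the restricted closure of each left-hand side across the fragments still reaches the right-hand side; the remaining FDs each lie inside some fragment. All dependencies are preserved.

lossless and dependency-preserving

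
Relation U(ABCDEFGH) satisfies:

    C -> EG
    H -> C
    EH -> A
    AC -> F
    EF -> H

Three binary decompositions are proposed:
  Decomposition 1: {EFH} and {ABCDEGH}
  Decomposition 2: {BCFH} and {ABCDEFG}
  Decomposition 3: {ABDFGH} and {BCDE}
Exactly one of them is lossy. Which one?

Decomposition 3

Decomposition 1: common = {EH}, closure = {ACEFGH} → lossless.
Decomposition 2: common = {BCF}, closure = {ABCEFGH} → lossless.
Decomposition 3: common = {BD}, closure = {BD} → lossy.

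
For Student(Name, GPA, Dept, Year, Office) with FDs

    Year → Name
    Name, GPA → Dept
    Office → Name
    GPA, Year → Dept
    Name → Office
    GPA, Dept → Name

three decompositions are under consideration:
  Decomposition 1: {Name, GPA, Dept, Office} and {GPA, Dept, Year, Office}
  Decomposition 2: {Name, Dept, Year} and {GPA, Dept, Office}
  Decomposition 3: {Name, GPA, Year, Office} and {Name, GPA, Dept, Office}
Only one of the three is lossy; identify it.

Decomposition 2

Decomposition 1: common = {GPA, Dept, Office}, closure = {Name, GPA, Dept, Office} → lossless.
Decomposition 2: common = {Dept}, closure = {Dept} → lossy.
Decomposition 3: common = {Name, GPA, Office}, closure = {Name, GPA, Dept, Office} → lossless.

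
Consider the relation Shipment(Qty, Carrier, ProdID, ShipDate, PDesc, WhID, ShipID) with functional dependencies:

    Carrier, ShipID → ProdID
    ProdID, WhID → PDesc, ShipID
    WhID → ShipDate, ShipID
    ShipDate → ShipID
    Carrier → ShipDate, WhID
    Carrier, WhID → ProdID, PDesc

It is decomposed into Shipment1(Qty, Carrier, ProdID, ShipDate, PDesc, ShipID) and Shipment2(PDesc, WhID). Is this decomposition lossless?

No

Common attributes: Shipment1 ∩ Shipment2 = {PDesc}.
No dependency enlarges {PDesc}, so (PDesc)⁺ = {PDesc}.
The closure contains neither all of Shipment1 = {Qty, Carrier, ProdID, ShipDate, PDesc, ShipID} nor all of Shipment2 = {PDesc, WhID}, so the common attributes are not a superkey of either fragment. The join is lossy.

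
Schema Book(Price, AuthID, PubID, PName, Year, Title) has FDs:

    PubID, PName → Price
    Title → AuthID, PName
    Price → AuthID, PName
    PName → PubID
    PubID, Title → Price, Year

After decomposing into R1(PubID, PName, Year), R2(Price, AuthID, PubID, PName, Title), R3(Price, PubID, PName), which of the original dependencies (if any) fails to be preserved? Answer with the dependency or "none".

PubID, Title → Price, Year

Check PubID, Title → Price, Year: no single fragment contains all of {Price, PubID, Year, Title}, and the restricted closure of {PubID, Title} across the fragments never reaches {Price, Year}.
PubID, PName → Price is preserved.
Title → AuthID, PName is preserved.
Price → AuthID, PName is preserved.
PName → PubID is preserved.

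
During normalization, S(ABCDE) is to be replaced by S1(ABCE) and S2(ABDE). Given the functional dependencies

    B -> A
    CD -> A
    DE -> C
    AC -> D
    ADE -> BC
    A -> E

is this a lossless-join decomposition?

No

Common attributes: S1 ∩ S2 = {ABE}.
No dependency enlarges {ABE}, so (ABE)⁺ = {ABE}.
The closure contains neither all of S1 = {ABCE} nor all of S2 = {ABDE}, so the common attributes are not a superkey of either fragment. The join is lossy.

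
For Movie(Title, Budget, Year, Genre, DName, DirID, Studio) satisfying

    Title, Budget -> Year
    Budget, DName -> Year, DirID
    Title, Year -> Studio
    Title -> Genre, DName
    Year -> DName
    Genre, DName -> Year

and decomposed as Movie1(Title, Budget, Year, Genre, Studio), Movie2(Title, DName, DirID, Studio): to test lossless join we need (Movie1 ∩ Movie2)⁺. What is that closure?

Movie1 ∩ Movie2 = {Title, Studio}.
Title → Genre, DName applies, adding Genre, DName
Genre, DName → Year applies, adding Year
Closure: {Title, Year, Genre, DName, Studio}.

Title, Year, Genre, DName, Studio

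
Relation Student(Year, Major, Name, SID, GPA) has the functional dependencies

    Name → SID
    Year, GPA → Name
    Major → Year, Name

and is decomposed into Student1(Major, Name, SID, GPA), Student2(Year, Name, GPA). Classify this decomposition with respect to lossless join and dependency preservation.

Lossless test: (Name, GPA)⁺ = {Name, SID, GPA}, which is a superkey of neither fragment — lossy.
Dependency preservation: the restricted closure of {Major} across the fragments never reaches {Year, Name}, so Major → Year, Name cannot be enforced without a join — not preserved.

lossy and not dependency-preserving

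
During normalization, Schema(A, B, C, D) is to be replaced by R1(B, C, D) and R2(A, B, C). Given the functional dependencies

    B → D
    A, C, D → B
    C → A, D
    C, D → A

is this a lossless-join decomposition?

Yes

Common attributes: R1 ∩ R2 = {B, C}.
Closure of {B, C}: B → D applies, adding D; C → A, D applies, adding A. So (B, C)⁺ = {A, B, C, D}.
This closure contains every attribute of R1, so R1 ∩ R2 → R1. The join is lossless.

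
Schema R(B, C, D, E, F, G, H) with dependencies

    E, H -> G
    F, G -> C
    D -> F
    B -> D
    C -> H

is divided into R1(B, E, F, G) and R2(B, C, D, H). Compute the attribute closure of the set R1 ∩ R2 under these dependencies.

B, D, F

R1 ∩ R2 = {B}.
B → D applies, adding D
D → F applies, adding F
Closure: {B, D, F}.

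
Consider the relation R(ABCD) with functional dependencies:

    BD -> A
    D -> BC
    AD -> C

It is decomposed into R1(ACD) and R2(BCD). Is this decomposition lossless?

Common attributes: R1 ∩ R2 = {CD}.
Closure of {CD}: D → BC applies, adding B; BD → A applies, adding A. So (CD)⁺ = {ABCD}.
This closure contains every attribute of R1, so R1 ∩ R2 → R1. The join is lossless.

Yes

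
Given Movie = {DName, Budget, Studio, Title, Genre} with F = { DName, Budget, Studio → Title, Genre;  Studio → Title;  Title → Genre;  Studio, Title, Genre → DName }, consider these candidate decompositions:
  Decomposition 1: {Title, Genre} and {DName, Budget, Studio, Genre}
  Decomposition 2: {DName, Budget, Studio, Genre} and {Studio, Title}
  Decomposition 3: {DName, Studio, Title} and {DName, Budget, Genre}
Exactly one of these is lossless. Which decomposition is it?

Decomposition 1: common = {Genre}, closure = {Genre} → lossy.
Decomposition 2: common = {Studio}, closure = {DName, Studio, Title, Genre} → lossless.
Decomposition 3: common = {DName}, closure = {DName} → lossy.

Decomposition 2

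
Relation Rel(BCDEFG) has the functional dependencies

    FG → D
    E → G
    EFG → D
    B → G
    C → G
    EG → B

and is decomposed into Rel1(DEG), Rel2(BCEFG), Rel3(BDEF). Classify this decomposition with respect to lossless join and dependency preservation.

Lossless test (chase): Rows 1 and 3 agree on E; apply E→G and equate their G entries. Rows 2 and 3 agree on EFG; apply EFG→D and equate their D entries. Rows 1 and 2 agree on EG; apply EG→B and equate their B entries. Row 2 is now all distinguished symbols — the join is lossless.
Dependency preservation: the restricted closure of {FG} across the fragments never reaches {D}, so FG → D cannot be enforced without a join — not preserved.

lossless but not dependency-preserving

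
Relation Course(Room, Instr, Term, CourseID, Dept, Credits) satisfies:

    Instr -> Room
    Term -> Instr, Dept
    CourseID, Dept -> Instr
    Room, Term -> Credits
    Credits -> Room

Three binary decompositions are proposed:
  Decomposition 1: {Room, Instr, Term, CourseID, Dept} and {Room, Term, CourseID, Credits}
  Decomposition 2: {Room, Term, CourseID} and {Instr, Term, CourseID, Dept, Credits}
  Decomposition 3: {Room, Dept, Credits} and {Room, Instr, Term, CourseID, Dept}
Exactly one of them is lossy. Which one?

Decomposition 1: common = {Room, Term, CourseID}, closure = {Room, Instr, Term, CourseID, Dept, Credits} → lossless.
Decomposition 2: common = {Term, CourseID}, closure = {Room, Instr, Term, CourseID, Dept, Credits} → lossless.
Decomposition 3: common = {Room, Dept}, closure = {Room, Dept} → lossy.

Decomposition 3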